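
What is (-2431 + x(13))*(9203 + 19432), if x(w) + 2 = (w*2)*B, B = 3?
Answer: -67435425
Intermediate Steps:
x(w) = -2 + 6*w (x(w) = -2 + (w*2)*3 = -2 + (2*w)*3 = -2 + 6*w)
(-2431 + x(13))*(9203 + 19432) = (-2431 + (-2 + 6*13))*(9203 + 19432) = (-2431 + (-2 + 78))*28635 = (-2431 + 76)*28635 = -2355*28635 = -67435425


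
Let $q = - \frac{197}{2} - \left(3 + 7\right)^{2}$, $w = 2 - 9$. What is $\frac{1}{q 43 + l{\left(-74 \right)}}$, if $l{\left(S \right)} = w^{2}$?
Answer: $- \frac{2}{16973} \approx -0.00011783$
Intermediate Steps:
$w = -7$ ($w = 2 - 9 = -7$)
$q = - \frac{397}{2}$ ($q = \left(-197\right) \frac{1}{2} - 10^{2} = - \frac{197}{2} - 100 = - \frac{397}{2} \approx -198.5$)
$l{\left(S \right)} = 49$ ($l{\left(S \right)} = \left(-7\right)^{2} = 49$)
$\frac{1}{q 43 + l{\left(-74 \right)}} = \frac{1}{\left(- \frac{397}{2}\right) 43 + 49} = \frac{1}{- \frac{17071}{2} + 49} = \frac{1}{- \frac{16973}{2}} = - \frac{2}{16973}$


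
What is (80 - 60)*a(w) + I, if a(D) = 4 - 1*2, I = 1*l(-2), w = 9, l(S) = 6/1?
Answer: 46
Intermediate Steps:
l(S) = 6 (l(S) = 6*1 = 6)
I = 6 (I = 1*6 = 6)
a(D) = 2 (a(D) = 4 - 2 = 2)
(80 - 60)*a(w) + I = (80 - 60)*2 + 6 = 20*2 + 6 = 40 + 6 = 46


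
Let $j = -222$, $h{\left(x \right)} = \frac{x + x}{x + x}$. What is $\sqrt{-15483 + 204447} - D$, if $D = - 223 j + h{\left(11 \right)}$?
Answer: $-49507 + 6 \sqrt{5249} \approx -49072.0$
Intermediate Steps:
$h{\left(x \right)} = 1$ ($h{\left(x \right)} = \frac{2 x}{2 x} = 2 x \frac{1}{2 x} = 1$)
$D = 49507$ ($D = \left(-223\right) \left(-222\right) + 1 = 49506 + 1 = 49507$)
$\sqrt{-15483 + 204447} - D = \sqrt{-15483 + 204447} - 49507 = \sqrt{188964} - 49507 = 6 \sqrt{5249} - 49507 = -49507 + 6 \sqrt{5249}$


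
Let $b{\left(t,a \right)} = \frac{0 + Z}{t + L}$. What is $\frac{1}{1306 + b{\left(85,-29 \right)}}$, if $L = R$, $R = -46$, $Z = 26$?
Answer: $\frac{3}{3920} \approx 0.00076531$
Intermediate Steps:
$L = -46$
$b{\left(t,a \right)} = \frac{26}{-46 + t}$ ($b{\left(t,a \right)} = \frac{0 + 26}{t - 46} = \frac{26}{-46 + t}$)
$\frac{1}{1306 + b{\left(85,-29 \right)}} = \frac{1}{1306 + \frac{26}{-46 + 85}} = \frac{1}{1306 + \frac{26}{39}} = \frac{1}{1306 + 26 \cdot \frac{1}{39}} = \frac{1}{1306 + \frac{2}{3}} = \frac{1}{\frac{3920}{3}} = \frac{3}{3920}$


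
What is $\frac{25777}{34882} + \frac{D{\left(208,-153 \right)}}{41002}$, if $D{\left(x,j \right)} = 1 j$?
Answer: $\frac{262892902}{357557941} \approx 0.73525$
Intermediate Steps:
$D{\left(x,j \right)} = j$
$\frac{25777}{34882} + \frac{D{\left(208,-153 \right)}}{41002} = \frac{25777}{34882} - \frac{153}{41002} = \frac{262892902}{357557941}$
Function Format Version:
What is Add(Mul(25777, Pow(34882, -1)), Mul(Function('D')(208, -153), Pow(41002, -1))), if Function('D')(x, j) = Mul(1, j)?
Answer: Rational(262892902, 357557941) ≈ 0.73525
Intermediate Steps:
Function('D')(x, j) = j
Add(Mul(25777, Pow(34882, -1)), Mul(Function('D')(208, -153), Pow(41002, -1))) = Add(Mul(25777, Pow(34882, -1)), Mul(-153, Pow(41002, -1))) = Add(Mul(25777, Rational(1, 34882)), Mul(-153, Rational(1, 41002))) = Add(Rational(25777, 34882), Rational(-153, 41002)) = Rational(262892902, 357557941)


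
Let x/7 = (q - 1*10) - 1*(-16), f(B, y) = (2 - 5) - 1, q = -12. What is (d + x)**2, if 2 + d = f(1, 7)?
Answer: 2304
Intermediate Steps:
f(B, y) = -4 (f(B, y) = -3 - 1 = -4)
x = -42 (x = 7*((-12 - 1*10) - 1*(-16)) = 7*((-12 - 10) + 16) = 7*(-22 + 16) = 7*(-6) = -42)
d = -6 (d = -2 - 4 = -6)
(d + x)**2 = (-6 - 42)**2 = (-48)**2 = 2304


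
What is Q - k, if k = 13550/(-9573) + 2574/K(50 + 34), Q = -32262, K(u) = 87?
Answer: -8964300338/277617 ≈ -32290.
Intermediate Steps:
k = 7820684/277617 (k = 13550/(-9573) + 2574/87 = 13550*(-1/9573) + 2574*(1/87) = -13550/9573 + 858/29 = 7820684/277617 ≈ 28.171)
Q - k = -32262 - 1*7820684/277617 = -32262 - 7820684/277617 = -8964300338/277617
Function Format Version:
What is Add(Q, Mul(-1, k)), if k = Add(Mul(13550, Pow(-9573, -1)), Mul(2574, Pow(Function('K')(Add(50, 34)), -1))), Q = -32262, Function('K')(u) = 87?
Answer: Rational(-8964300338, 277617) ≈ -32290.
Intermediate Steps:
k = Rational(7820684, 277617) (k = Add(Mul(13550, Pow(-9573, -1)), Mul(2574, Pow(87, -1))) = Add(Mul(13550, Rational(-1, 9573)), Mul(2574, Rational(1, 87))) = Add(Rational(-13550, 9573), Rational(858, 29)) = Rational(7820684, 277617) ≈ 28.171)
Add(Q, Mul(-1, k)) = Add(-32262, Mul(-1, Rational(7820684, 277617))) = Add(-32262, Rational(-7820684, 277617)) = Rational(-8964300338, 277617)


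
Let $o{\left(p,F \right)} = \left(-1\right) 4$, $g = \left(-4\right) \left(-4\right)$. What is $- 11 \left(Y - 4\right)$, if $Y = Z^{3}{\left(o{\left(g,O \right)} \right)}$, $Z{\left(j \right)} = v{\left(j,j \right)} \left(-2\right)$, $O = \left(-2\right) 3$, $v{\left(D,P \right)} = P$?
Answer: $-5588$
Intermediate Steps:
$g = 16$
$O = -6$
$o{\left(p,F \right)} = -4$
$Z{\left(j \right)} = - 2 j$ ($Z{\left(j \right)} = j \left(-2\right) = - 2 j$)
$Y = 512$ ($Y = \left(\left(-2\right) \left(-4\right)\right)^{3} = 8^{3} = 512$)
$- 11 \left(Y - 4\right) = - 11 \left(512 - 4\right) = \left(-11\right) 508 = -5588$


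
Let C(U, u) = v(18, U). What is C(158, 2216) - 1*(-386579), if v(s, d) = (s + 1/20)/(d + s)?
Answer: 1360758441/3520 ≈ 3.8658e+5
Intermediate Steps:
v(s, d) = (1/20 + s)/(d + s) (v(s, d) = (s + 1/20)/(d + s) = (1/20 + s)/(d + s))
C(U, u) = 361/(20*(18 + U)) (C(U, u) = (1/20 + 18)/(U + 18) = (361/20)/(18 + U) = 361/(20*(18 + U)))
C(158, 2216) - 1*(-386579) = 361/(20*(18 + 158)) - 1*(-386579) = (361/20)/176 + 386579 = (361/20)*(1/176) + 386579 = 361/3520 + 386579 = 1360758441/3520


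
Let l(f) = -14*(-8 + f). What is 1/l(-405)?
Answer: 1/5782 ≈ 0.00017295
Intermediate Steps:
l(f) = 112 - 14*f
1/l(-405) = 1/(112 - 14*(-405)) = 1/(112 + 5670) = 1/5782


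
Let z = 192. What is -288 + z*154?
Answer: 29280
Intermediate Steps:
-288 + z*154 = -288 + 192*154 = -288 + 29568 = 29280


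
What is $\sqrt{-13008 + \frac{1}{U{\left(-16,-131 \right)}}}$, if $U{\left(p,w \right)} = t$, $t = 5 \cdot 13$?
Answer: $\frac{i \sqrt{54958735}}{65} \approx 114.05 i$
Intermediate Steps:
$t = 65$
$U{\left(p,w \right)} = 65$
$\sqrt{-13008 + \frac{1}{U{\left(-16,-131 \right)}}} = \sqrt{-13008 + \frac{1}{65}} = \sqrt{- \frac{845519}{65}} = \frac{i \sqrt{54958735}}{65}$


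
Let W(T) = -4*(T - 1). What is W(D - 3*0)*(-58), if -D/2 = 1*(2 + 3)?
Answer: -2552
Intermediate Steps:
D = -10 (D = -2*(2 + 3) = -2*5 = -10)
W(T) = 4 - 4*T (W(T) = -4*(-1 + T) = 4 - 4*T)
W(D - 3*0)*(-58) = (4 - 4*(-10 - 3*0))*(-58) = (4 - 4*(-10 + 0))*(-58) = (4 - 4*(-10))*(-58) = (4 + 40)*(-58) = 44*(-58) = -2552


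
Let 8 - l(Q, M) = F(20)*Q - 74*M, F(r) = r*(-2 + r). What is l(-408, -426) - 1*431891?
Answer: -316527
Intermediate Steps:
l(Q, M) = 8 - 360*Q + 74*M (l(Q, M) = 8 - ((20*(-2 + 20))*Q - 74*M) = 8 - ((20*18)*Q - 74*M) = 8 - (360*Q - 74*M) = 8 - (-74*M + 360*Q) = 8 + (-360*Q + 74*M) = 8 - 360*Q + 74*M)
l(-408, -426) - 1*431891 = (8 - 360*(-408) + 74*(-426)) - 1*431891 = (8 + 146880 - 31524) - 431891 = 115364 - 431891 = -316527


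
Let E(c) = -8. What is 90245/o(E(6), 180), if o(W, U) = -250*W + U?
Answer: 18049/436 ≈ 41.397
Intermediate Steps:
o(W, U) = U - 250*W
90245/o(E(6), 180) = 90245/(180 - 250*(-8)) = 90245/(180 + 2000) = 90245/2180 = 90245*(1/2180) = 18049/436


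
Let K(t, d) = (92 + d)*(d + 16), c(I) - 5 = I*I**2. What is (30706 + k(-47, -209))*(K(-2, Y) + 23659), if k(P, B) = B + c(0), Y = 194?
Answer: 2553596938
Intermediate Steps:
c(I) = 5 + I**3 (c(I) = 5 + I*I**2 = 5 + I**3)
K(t, d) = (16 + d)*(92 + d) (K(t, d) = (92 + d)*(16 + d) = (16 + d)*(92 + d))
k(P, B) = 5 + B (k(P, B) = B + (5 + 0**3) = B + (5 + 0) = B + 5 = 5 + B)
(30706 + k(-47, -209))*(K(-2, Y) + 23659) = (30706 + (5 - 209))*((1472 + 194**2 + 108*194) + 23659) = (30706 - 204)*((1472 + 37636 + 20952) + 23659) = 30502*(60060 + 23659) = 30502*83719 = 2553596938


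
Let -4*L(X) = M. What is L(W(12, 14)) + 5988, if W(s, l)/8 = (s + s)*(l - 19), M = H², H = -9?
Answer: 23871/4 ≈ 5967.8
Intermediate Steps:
M = 81 (M = (-9)² = 81)
W(s, l) = 16*s*(-19 + l) (W(s, l) = 8*((s + s)*(l - 19)) = 8*((2*s)*(-19 + l)) = 8*(2*s*(-19 + l)) = 16*s*(-19 + l))
L(X) = -81/4 (L(X) = -¼*81 = -81/4)
L(W(12, 14)) + 5988 = -81/4 + 5988 = 23871/4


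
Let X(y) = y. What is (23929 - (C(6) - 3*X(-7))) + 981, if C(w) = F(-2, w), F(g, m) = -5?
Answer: 24894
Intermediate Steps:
C(w) = -5
(23929 - (C(6) - 3*X(-7))) + 981 = (23929 - (-5 - 3*(-7))) + 981 = (23929 - (-5 + 21)) + 981 = (23929 - 1*16) + 981 = (23929 - 16) + 981 = 23913 + 981 = 24894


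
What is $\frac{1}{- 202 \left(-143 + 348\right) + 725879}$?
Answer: $\frac{1}{684469} \approx 1.461 \cdot 10^{-6}$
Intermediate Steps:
$\frac{1}{- 202 \left(-143 + 348\right) + 725879} = \frac{1}{\left(-202\right) 205 + 725879} = \frac{1}{-41410 + 725879} = \frac{1}{684469}$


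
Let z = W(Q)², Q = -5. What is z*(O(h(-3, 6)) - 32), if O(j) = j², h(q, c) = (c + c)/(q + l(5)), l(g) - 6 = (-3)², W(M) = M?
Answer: -775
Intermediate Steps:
l(g) = 15 (l(g) = 6 + (-3)² = 6 + 9 = 15)
h(q, c) = 2*c/(15 + q) (h(q, c) = (c + c)/(q + 15) = (2*c)/(15 + q) = 2*c/(15 + q))
z = 25 (z = (-5)² = 25)
z*(O(h(-3, 6)) - 32) = 25*((2*6/(15 - 3))² - 32) = 25*((2*6/12)² - 32) = 25*((2*6*(1/12))² - 32) = 25*(1² - 32) = 25*(1 - 32) = 25*(-31) = -775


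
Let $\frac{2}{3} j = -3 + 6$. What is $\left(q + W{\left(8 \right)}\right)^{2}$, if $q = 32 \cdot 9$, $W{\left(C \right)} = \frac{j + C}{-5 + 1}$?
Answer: $\frac{5193841}{64} \approx 81154.0$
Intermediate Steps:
$j = \frac{9}{2}$ ($j = \frac{3 \left(-3 + 6\right)}{2} = \frac{3}{2} \cdot 3 = \frac{9}{2} \approx 4.5$)
$W{\left(C \right)} = - \frac{9}{8} - \frac{C}{4}$ ($W{\left(C \right)} = \frac{\frac{9}{2} + C}{-5 + 1} = \frac{\frac{9}{2} + C}{-4} = \left(\frac{9}{2} + C\right) \left(- \frac{1}{4}\right) = - \frac{9}{8} - \frac{C}{4}$)
$q = 288$
$\left(q + W{\left(8 \right)}\right)^{2} = \left(288 - \frac{25}{8}\right)^{2} = \left(\frac{2279}{8}\right)^{2} = \frac{5193841}{64}$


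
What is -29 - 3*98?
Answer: -323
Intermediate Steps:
-29 - 3*98 = -29 - 294 = -323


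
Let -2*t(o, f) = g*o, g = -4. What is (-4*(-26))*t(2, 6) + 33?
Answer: 449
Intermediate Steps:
t(o, f) = 2*o (t(o, f) = -(-2)*o = 2*o)
(-4*(-26))*t(2, 6) + 33 = (-4*(-26))*(2*2) + 33 = 104*4 + 33 = 416 + 33 = 449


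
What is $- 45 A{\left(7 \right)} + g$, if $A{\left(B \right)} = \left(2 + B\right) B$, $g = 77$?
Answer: $-2758$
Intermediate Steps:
$A{\left(B \right)} = B \left(2 + B\right)$
$- 45 A{\left(7 \right)} + g = - 45 \cdot 7 \left(2 + 7\right) + 77 = - 45 \cdot 7 \cdot 9 + 77 = \left(-45\right) 63 + 77 = -2835 + 77 = -2758$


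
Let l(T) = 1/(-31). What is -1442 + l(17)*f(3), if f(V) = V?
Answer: -44705/31 ≈ -1442.1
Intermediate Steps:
l(T) = -1/31
-1442 + l(17)*f(3) = -1442 - 1/31*3 = -1442 - 3/31 = -44705/31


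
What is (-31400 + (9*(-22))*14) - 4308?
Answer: -38480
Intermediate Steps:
(-31400 + (9*(-22))*14) - 4308 = (-31400 - 198*14) - 4308 = (-31400 - 2772) - 4308 = -34172 - 4308 = -38480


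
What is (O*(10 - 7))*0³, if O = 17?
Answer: 0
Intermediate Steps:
(O*(10 - 7))*0³ = (17*(10 - 7))*0³ = (17*3)*0 = 51*0 = 0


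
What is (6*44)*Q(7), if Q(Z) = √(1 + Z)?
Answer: 528*√2 ≈ 746.71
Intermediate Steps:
(6*44)*Q(7) = (6*44)*√(1 + 7) = 264*√8 = 264*(2*√2) = 528*√2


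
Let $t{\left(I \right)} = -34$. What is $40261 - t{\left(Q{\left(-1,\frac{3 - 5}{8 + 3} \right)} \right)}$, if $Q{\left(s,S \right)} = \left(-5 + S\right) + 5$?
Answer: $40295$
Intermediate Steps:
$Q{\left(s,S \right)} = S$
$40261 - t{\left(Q{\left(-1,\frac{3 - 5}{8 + 3} \right)} \right)} = 40261 - -34 = 40261 + 34 = 40295$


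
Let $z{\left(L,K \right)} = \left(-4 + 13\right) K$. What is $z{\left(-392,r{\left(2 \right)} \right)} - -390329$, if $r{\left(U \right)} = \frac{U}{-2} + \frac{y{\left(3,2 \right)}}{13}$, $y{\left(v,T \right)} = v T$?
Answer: $\frac{5074214}{13} \approx 3.9032 \cdot 10^{5}$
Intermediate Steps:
$y{\left(v,T \right)} = T v$
$r{\left(U \right)} = \frac{6}{13} - \frac{U}{2}$ ($r{\left(U \right)} = \frac{U}{-2} + \frac{2 \cdot 3}{13} = U \left(- \frac{1}{2}\right) + 6 \cdot \frac{1}{13} = - \frac{U}{2} + \frac{6}{13} = \frac{6}{13} - \frac{U}{2}$)
$z{\left(L,K \right)} = 9 K$
$z{\left(-392,r{\left(2 \right)} \right)} - -390329 = 9 \left(\frac{6}{13} - 1\right) - -390329 = 9 \left(\frac{6}{13} - 1\right) + 390329 = 9 \left(- \frac{7}{13}\right) + 390329 = - \frac{63}{13} + 390329 = \frac{5074214}{13}$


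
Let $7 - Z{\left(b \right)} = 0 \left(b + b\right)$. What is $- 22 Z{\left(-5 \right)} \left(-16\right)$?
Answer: $2464$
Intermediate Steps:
$Z{\left(b \right)} = 7$ ($Z{\left(b \right)} = 7 - 0 \left(b + b\right) = 7 - 0 \cdot 2 b = 7 - 0 = 7 + 0 = 7$)
$- 22 Z{\left(-5 \right)} \left(-16\right) = \left(-22\right) 7 \left(-16\right) = \left(-154\right) \left(-16\right) = 2464$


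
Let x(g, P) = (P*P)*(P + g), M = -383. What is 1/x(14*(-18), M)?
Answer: -1/93147515 ≈ -1.0736e-8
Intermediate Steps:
x(g, P) = P**2*(P + g)
1/x(14*(-18), M) = 1/((-383)**2*(-383 + 14*(-18))) = 1/(146689*(-383 - 252)) = 1/(146689*(-635)) = 1/(-93147515) = -1/93147515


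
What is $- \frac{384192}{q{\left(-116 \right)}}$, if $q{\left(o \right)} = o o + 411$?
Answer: $- \frac{384192}{13867} \approx -27.705$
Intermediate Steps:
$q{\left(o \right)} = 411 + o^{2}$ ($q{\left(o \right)} = o^{2} + 411 = 411 + o^{2}$)
$- \frac{384192}{q{\left(-116 \right)}} = - \frac{384192}{411 + \left(-116\right)^{2}} = - \frac{384192}{411 + 13456} = - \frac{384192}{13867}$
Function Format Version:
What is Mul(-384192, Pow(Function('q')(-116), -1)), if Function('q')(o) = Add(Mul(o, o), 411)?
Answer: Rational(-384192, 13867) ≈ -27.705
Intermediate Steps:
Function('q')(o) = Add(411, Pow(o, 2)) (Function('q')(o) = Add(Pow(o, 2), 411) = Add(411, Pow(o, 2)))
Mul(-384192, Pow(Function('q')(-116), -1)) = Mul(-384192, Pow(Add(411, Pow(-116, 2)), -1)) = Mul(-384192, Pow(Add(411, 13456), -1)) = Mul(-384192, Pow(13867, -1)) = Mul(-384192, Rational(1, 13867)) = Rational(-384192, 13867)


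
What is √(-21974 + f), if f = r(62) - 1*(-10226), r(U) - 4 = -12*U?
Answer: 2*I*√3122 ≈ 111.75*I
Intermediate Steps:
r(U) = 4 - 12*U
f = 9486 (f = (4 - 12*62) - 1*(-10226) = (4 - 744) + 10226 = -740 + 10226 = 9486)
√(-21974 + f) = √(-21974 + 9486) = √(-12488) = 2*I*√3122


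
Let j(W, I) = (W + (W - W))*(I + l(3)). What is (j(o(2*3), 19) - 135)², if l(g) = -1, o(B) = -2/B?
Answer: 19881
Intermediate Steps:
j(W, I) = W*(-1 + I) (j(W, I) = (W + (W - W))*(I - 1) = (W + 0)*(-1 + I) = W*(-1 + I))
(j(o(2*3), 19) - 135)² = ((-2/(2*3))*(-1 + 19) - 135)² = (-2/6*18 - 135)² = (-2*⅙*18 - 135)² = (-⅓*18 - 135)² = (-6 - 135)² = (-141)² = 19881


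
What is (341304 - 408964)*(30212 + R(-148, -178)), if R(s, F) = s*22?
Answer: -1823842960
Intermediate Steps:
R(s, F) = 22*s
(341304 - 408964)*(30212 + R(-148, -178)) = (341304 - 408964)*(30212 + 22*(-148)) = -67660*(30212 - 3256) = -67660*26956 = -1823842960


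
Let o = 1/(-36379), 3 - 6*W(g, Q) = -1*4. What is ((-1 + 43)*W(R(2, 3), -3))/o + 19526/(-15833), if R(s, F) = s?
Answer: -28223466169/15833 ≈ -1.7826e+6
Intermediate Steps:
W(g, Q) = 7/6 (W(g, Q) = ½ - (-1)*4/6 = ½ - ⅙*(-4) = ½ + ⅔ = 7/6)
o = -1/36379 ≈ -2.7488e-5
((-1 + 43)*W(R(2, 3), -3))/o + 19526/(-15833) = ((-1 + 43)*(7/6))/(-1/36379) + 19526/(-15833) = (42*(7/6))*(-36379) + 19526*(-1/15833) = 49*(-36379) - 19526/15833 = -1782571 - 19526/15833 = -28223466169/15833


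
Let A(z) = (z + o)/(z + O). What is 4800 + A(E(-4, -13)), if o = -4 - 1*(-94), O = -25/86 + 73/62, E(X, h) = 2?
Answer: 4648259/962 ≈ 4831.9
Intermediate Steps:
O = 1182/1333 (O = -25*1/86 + 73*(1/62) = -25/86 + 73/62 = 1182/1333 ≈ 0.88672)
o = 90 (o = -4 + 94 = 90)
A(z) = (90 + z)/(1182/1333 + z) (A(z) = (z + 90)/(z + 1182/1333) = (90 + z)/(1182/1333 + z))
4800 + A(E(-4, -13)) = 4800 + 1333*(90 + 2)/(1182 + 1333*2) = 4800 + 1333*92/(1182 + 2666) = 4800 + 1333*92/3848 = 4800 + 1333*(1/3848)*92 = 4800 + 30659/962 = 4648259/962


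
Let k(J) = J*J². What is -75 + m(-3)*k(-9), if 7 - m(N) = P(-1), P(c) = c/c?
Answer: -4449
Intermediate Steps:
P(c) = 1
m(N) = 6 (m(N) = 7 - 1*1 = 7 - 1 = 6)
k(J) = J³
-75 + m(-3)*k(-9) = -75 + 6*(-9)³ = -75 + 6*(-729) = -75 - 4374 = -4449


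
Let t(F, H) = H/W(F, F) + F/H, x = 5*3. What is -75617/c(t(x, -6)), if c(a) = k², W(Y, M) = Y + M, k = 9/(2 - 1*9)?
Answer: -3705233/81 ≈ -45744.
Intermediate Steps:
x = 15
k = -9/7 (k = 9/(2 - 9) = 9/(-7) = 9*(-⅐) = -9/7 ≈ -1.2857)
W(Y, M) = M + Y
t(F, H) = F/H + H/(2*F) (t(F, H) = H/(F + F) + F/H = H/((2*F)) + F/H = H*(1/(2*F)) + F/H = H/(2*F) + F/H = F/H + H/(2*F))
c(a) = 81/49 (c(a) = (-9/7)² = 81/49)
-75617/c(t(x, -6)) = -75617/81/49 = -75617*49/81 = -3705233/81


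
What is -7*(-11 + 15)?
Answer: -28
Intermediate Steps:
-7*(-11 + 15) = -7*4 = -28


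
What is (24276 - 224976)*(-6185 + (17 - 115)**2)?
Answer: -686193300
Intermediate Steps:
(24276 - 224976)*(-6185 + (17 - 115)**2) = -200700*(-6185 + (-98)**2) = -200700*(-6185 + 9604) = -200700*3419 = -686193300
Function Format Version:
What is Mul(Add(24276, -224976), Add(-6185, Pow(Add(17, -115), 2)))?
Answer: -686193300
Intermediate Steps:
Mul(Add(24276, -224976), Add(-6185, Pow(Add(17, -115), 2))) = Mul(-200700, Add(-6185, Pow(-98, 2))) = Mul(-200700, Add(-6185, 9604)) = Mul(-200700, 3419) = -686193300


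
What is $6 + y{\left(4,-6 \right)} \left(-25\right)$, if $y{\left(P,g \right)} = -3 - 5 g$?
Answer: $-669$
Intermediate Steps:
$6 + y{\left(4,-6 \right)} \left(-25\right) = 6 + \left(-3 - -30\right) \left(-25\right) = 6 + \left(-3 + 30\right) \left(-25\right) = 6 + 27 \left(-25\right) = 6 - 675 = -669$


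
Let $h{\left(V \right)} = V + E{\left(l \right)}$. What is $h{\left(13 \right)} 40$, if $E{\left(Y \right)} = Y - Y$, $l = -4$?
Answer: $520$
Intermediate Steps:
$E{\left(Y \right)} = 0$
$h{\left(V \right)} = V$ ($h{\left(V \right)} = V + 0 = V$)
$h{\left(13 \right)} 40 = 13 \cdot 40 = 520$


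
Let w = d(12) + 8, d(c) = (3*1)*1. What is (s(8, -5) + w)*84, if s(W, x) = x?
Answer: 504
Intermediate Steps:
d(c) = 3 (d(c) = 3*1 = 3)
w = 11 (w = 3 + 8 = 11)
(s(8, -5) + w)*84 = (-5 + 11)*84 = 6*84 = 504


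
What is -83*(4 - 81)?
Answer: 6391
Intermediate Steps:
-83*(4 - 81) = -83*(-77) = 6391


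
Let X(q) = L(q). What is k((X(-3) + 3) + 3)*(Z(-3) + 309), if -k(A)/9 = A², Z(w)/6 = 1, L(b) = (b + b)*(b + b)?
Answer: -5000940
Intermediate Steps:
L(b) = 4*b² (L(b) = (2*b)*(2*b) = 4*b²)
X(q) = 4*q²
Z(w) = 6 (Z(w) = 6*1 = 6)
k(A) = -9*A²
k((X(-3) + 3) + 3)*(Z(-3) + 309) = (-9*((4*(-3)² + 3) + 3)²)*(6 + 309) = -9*((4*9 + 3) + 3)²*315 = -9*((36 + 3) + 3)²*315 = -9*(39 + 3)²*315 = -9*42²*315 = -9*1764*315 = -15876*315 = -5000940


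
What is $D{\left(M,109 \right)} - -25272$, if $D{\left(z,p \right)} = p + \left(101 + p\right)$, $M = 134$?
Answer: $25591$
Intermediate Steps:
$D{\left(z,p \right)} = 101 + 2 p$
$D{\left(M,109 \right)} - -25272 = \left(101 + 2 \cdot 109\right) - -25272 = \left(101 + 218\right) + 25272 = 319 + 25272 = 25591$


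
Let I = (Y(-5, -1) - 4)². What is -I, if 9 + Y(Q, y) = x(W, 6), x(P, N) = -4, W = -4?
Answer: -289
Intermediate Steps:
Y(Q, y) = -13 (Y(Q, y) = -9 - 4 = -13)
I = 289 (I = (-13 - 4)² = (-17)² = 289)
-I = -1*289 = -289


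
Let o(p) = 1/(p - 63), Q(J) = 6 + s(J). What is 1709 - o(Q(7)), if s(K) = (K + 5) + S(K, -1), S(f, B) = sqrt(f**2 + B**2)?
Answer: 675064/395 + sqrt(2)/395 ≈ 1709.0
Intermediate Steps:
S(f, B) = sqrt(B**2 + f**2)
s(K) = 5 + K + sqrt(1 + K**2) (s(K) = (K + 5) + sqrt((-1)**2 + K**2) = (5 + K) + sqrt(1 + K**2) = 5 + K + sqrt(1 + K**2))
Q(J) = 11 + J + sqrt(1 + J**2) (Q(J) = 6 + (5 + J + sqrt(1 + J**2)) = 11 + J + sqrt(1 + J**2))
o(p) = 1/(-63 + p)
1709 - o(Q(7)) = 1709 - 1/(-63 + (11 + 7 + sqrt(1 + 7**2))) = 1709 - 1/(-63 + (11 + 7 + sqrt(1 + 49))) = 1709 - 1/(-63 + (11 + 7 + sqrt(50))) = 1709 - 1/(-63 + (11 + 7 + 5*sqrt(2))) = 1709 - 1/(-63 + (18 + 5*sqrt(2))) = 1709 - 1/(-45 + 5*sqrt(2))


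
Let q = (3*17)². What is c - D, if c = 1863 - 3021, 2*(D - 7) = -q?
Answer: 271/2 ≈ 135.50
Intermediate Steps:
q = 2601 (q = 51² = 2601)
D = -2587/2 (D = 7 + (-1*2601)/2 = 7 + (½)*(-2601) = 7 - 2601/2 = -2587/2 ≈ -1293.5)
c = -1158
c - D = -1158 - 1*(-2587/2) = -1158 + 2587/2 = 271/2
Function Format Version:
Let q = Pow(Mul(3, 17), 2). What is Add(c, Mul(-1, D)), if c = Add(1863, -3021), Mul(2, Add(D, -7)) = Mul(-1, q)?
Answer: Rational(271, 2) ≈ 135.50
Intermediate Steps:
q = 2601 (q = Pow(51, 2) = 2601)
D = Rational(-2587, 2) (D = Add(7, Mul(Rational(1, 2), Mul(-1, 2601))) = Add(7, Mul(Rational(1, 2), -2601)) = Add(7, Rational(-2601, 2)) = Rational(-2587, 2) ≈ -1293.5)
c = -1158
Add(c, Mul(-1, D)) = Add(-1158, Mul(-1, Rational(-2587, 2))) = Add(-1158, Rational(2587, 2)) = Rational(271, 2)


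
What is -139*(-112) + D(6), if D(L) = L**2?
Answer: 15604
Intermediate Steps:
-139*(-112) + D(6) = -139*(-112) + 6**2 = 15568 + 36 = 15604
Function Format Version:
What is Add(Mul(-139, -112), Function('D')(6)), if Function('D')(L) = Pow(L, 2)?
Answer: 15604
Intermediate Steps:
Add(Mul(-139, -112), Function('D')(6)) = Add(Mul(-139, -112), Pow(6, 2)) = Add(15568, 36) = 15604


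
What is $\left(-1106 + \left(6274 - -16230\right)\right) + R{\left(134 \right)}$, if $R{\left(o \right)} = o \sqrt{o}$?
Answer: $21398 + 134 \sqrt{134} \approx 22949.0$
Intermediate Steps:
$R{\left(o \right)} = o^{\frac{3}{2}}$
$\left(-1106 + \left(6274 - -16230\right)\right) + R{\left(134 \right)} = \left(-1106 + \left(6274 - -16230\right)\right) + 134^{\frac{3}{2}} = \left(-1106 + \left(6274 + 16230\right)\right) + 134 \sqrt{134} = \left(-1106 + 22504\right) + 134 \sqrt{134} = 21398 + 134 \sqrt{134}$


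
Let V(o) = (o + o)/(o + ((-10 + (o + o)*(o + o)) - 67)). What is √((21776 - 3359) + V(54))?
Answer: √2495741986605/11641 ≈ 135.71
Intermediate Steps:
V(o) = 2*o/(-77 + o + 4*o²) (V(o) = (2*o)/(o + ((-10 + (2*o)*(2*o)) - 67)) = (2*o)/(o + ((-10 + 4*o²) - 67)) = (2*o)/(o + (-77 + 4*o²)) = (2*o)/(-77 + o + 4*o²) = 2*o/(-77 + o + 4*o²))
√((21776 - 3359) + V(54)) = √((21776 - 3359) + 2*54/(-77 + 54 + 4*54²)) = √(18417 + 2*54/(-77 + 54 + 4*2916)) = √(18417 + 2*54/(-77 + 54 + 11664)) = √(18417 + 2*54/11641) = √(18417 + 2*54*(1/11641)) = √(18417 + 108/11641) = √(214392405/11641) = √2495741986605/11641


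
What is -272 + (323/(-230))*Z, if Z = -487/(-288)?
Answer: -18174581/66240 ≈ -274.37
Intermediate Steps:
Z = 487/288 (Z = -487*(-1/288) = 487/288 ≈ 1.6910)
-272 + (323/(-230))*Z = -272 + (323/(-230))*(487/288) = -272 + (323*(-1/230))*(487/288) = -272 - 323/230*487/288 = -272 - 157301/66240 = -18174581/66240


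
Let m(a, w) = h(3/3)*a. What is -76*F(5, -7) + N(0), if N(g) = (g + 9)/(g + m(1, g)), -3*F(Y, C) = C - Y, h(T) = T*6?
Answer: -605/2 ≈ -302.50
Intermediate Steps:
h(T) = 6*T
F(Y, C) = -C/3 + Y/3 (F(Y, C) = -(C - Y)/3 = -C/3 + Y/3)
m(a, w) = 6*a (m(a, w) = (6*(3/3))*a = (6*(3*(⅓)))*a = (6*1)*a = 6*a)
N(g) = (9 + g)/(6 + g) (N(g) = (g + 9)/(g + 6*1) = (9 + g)/(g + 6) = (9 + g)/(6 + g))
-76*F(5, -7) + N(0) = -76*(-⅓*(-7) + (⅓)*5) + (9 + 0)/(6 + 0) = -76*(7/3 + 5/3) + 9/6 = -76*4 + (⅙)*9 = -304 + 3/2 = -605/2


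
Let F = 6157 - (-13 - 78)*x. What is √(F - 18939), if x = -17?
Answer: I*√14329 ≈ 119.7*I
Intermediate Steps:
F = 4610 (F = 6157 - (-13 - 78)*(-17) = 6157 - (-91)*(-17) = 6157 - 1*1547 = 6157 - 1547 = 4610)
√(F - 18939) = √(4610 - 18939) = √(-14329) = I*√14329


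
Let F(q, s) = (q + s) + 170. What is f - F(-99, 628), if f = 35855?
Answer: 35156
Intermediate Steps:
F(q, s) = 170 + q + s
f - F(-99, 628) = 35855 - (170 - 99 + 628) = 35855 - 1*699 = 35855 - 699 = 35156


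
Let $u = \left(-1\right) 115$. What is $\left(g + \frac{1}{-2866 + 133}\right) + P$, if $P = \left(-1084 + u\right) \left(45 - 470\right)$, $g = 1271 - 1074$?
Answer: $\frac{1393206875}{2733} \approx 5.0977 \cdot 10^{5}$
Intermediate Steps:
$g = 197$
$u = -115$
$P = 509575$ ($P = \left(-1084 - 115\right) \left(45 - 470\right) = \left(-1199\right) \left(-425\right) = 509575$)
$\left(g + \frac{1}{-2866 + 133}\right) + P = \left(197 + \frac{1}{-2866 + 133}\right) + 509575 = \left(197 + \frac{1}{-2733}\right) + 509575 = \left(197 - \frac{1}{2733}\right) + 509575 = \frac{538400}{2733} + 509575 = \frac{1393206875}{2733}$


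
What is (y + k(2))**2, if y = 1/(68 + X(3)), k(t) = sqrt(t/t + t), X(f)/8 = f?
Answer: 25393/8464 + sqrt(3)/46 ≈ 3.0378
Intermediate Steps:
X(f) = 8*f
k(t) = sqrt(1 + t)
y = 1/92 (y = 1/(68 + 8*3) = 1/(68 + 24) = 1/92 ≈ 0.010870)
(y + k(2))**2 = (1/92 + sqrt(1 + 2))**2 = (1/92 + sqrt(3))**2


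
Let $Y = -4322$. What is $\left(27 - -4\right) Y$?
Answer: $-133982$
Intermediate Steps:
$\left(27 - -4\right) Y = \left(27 - -4\right) \left(-4322\right) = \left(27 + 4\right) \left(-4322\right) = 31 \left(-4322\right) = -133982$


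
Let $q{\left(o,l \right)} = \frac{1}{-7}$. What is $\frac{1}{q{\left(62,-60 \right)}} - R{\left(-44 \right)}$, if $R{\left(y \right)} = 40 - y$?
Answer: $-91$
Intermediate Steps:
$q{\left(o,l \right)} = - \frac{1}{7}$
$\frac{1}{q{\left(62,-60 \right)}} - R{\left(-44 \right)} = \frac{1}{- \frac{1}{7}} - \left(40 - -44\right) = -7 - \left(40 + 44\right) = -7 - 84 = -91$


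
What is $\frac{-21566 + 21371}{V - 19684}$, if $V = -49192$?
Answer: $\frac{195}{68876} \approx 0.0028312$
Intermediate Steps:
$\frac{-21566 + 21371}{V - 19684} = \frac{-21566 + 21371}{-49192 - 19684} = - \frac{195}{-68876} = \left(-195\right) \left(- \frac{1}{68876}\right) = \frac{195}{68876}$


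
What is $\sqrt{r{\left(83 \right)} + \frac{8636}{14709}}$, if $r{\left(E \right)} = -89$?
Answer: $\frac{i \sqrt{19128539685}}{14709} \approx 9.4028 i$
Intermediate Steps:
$\sqrt{r{\left(83 \right)} + \frac{8636}{14709}} = \sqrt{-89 + \frac{8636}{14709}} = \sqrt{- \frac{1300465}{14709}} = \frac{i \sqrt{19128539685}}{14709}$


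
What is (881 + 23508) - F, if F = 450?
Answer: 23939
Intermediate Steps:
(881 + 23508) - F = (881 + 23508) - 1*450 = 24389 - 450 = 23939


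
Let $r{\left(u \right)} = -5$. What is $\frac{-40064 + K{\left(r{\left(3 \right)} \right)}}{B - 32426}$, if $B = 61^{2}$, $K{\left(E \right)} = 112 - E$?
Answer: $\frac{39947}{28705} \approx 1.3916$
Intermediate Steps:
$B = 3721$
$\frac{-40064 + K{\left(r{\left(3 \right)} \right)}}{B - 32426} = \frac{-40064 + \left(112 - -5\right)}{3721 - 32426} = \frac{-40064 + \left(112 + 5\right)}{-28705} = \left(-40064 + 117\right) \left(- \frac{1}{28705}\right) = \left(-39947\right) \left(- \frac{1}{28705}\right) = \frac{39947}{28705}$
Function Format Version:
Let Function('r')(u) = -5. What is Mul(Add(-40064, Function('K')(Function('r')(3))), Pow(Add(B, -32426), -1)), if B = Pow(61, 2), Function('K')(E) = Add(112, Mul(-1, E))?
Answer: Rational(39947, 28705) ≈ 1.3916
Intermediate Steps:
B = 3721
Mul(Add(-40064, Function('K')(Function('r')(3))), Pow(Add(B, -32426), -1)) = Mul(Add(-40064, Add(112, Mul(-1, -5))), Pow(Add(3721, -32426), -1)) = Mul(Add(-40064, Add(112, 5)), Pow(-28705, -1)) = Mul(Add(-40064, 117), Rational(-1, 28705)) = Mul(-39947, Rational(-1, 28705)) = Rational(39947, 28705)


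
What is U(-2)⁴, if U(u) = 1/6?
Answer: 1/1296 ≈ 0.00077160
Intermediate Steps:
U(u) = ⅙
U(-2)⁴ = (⅙)⁴ = 1/1296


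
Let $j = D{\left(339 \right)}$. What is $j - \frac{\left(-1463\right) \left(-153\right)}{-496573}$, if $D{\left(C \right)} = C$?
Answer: $\frac{2189118}{6449} \approx 339.45$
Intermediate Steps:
$j = 339$
$j - \frac{\left(-1463\right) \left(-153\right)}{-496573} = 339 - \frac{\left(-1463\right) \left(-153\right)}{-496573} = 339 - 223839 \left(- \frac{1}{496573}\right) = 339 - - \frac{2907}{6449} = 339 + \frac{2907}{6449} = \frac{2189118}{6449}$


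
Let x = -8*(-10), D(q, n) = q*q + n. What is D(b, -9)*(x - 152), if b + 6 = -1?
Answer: -2880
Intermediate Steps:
b = -7 (b = -6 - 1 = -7)
D(q, n) = n + q**2 (D(q, n) = q**2 + n = n + q**2)
x = 80
D(b, -9)*(x - 152) = (-9 + (-7)**2)*(80 - 152) = (-9 + 49)*(-72) = 40*(-72) = -2880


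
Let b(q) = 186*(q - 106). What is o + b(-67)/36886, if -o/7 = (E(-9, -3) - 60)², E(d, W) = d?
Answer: -614665950/18443 ≈ -33328.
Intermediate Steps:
b(q) = -19716 + 186*q (b(q) = 186*(-106 + q) = -19716 + 186*q)
o = -33327 (o = -7*(-9 - 60)² = -7*(-69)² = -7*4761 = -33327)
o + b(-67)/36886 = -33327 + (-19716 + 186*(-67))/36886 = -33327 + (-19716 - 12462)*(1/36886) = -33327 - 32178*1/36886 = -33327 - 16089/18443 = -614665950/18443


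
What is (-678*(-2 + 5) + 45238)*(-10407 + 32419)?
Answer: 951006448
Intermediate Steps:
(-678*(-2 + 5) + 45238)*(-10407 + 32419) = (-678*3 + 45238)*22012 = (-113*18 + 45238)*22012 = (-2034 + 45238)*22012 = 43204*22012 = 951006448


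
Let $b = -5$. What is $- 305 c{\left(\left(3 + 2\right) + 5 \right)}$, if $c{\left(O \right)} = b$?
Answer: $1525$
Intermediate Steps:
$c{\left(O \right)} = -5$
$- 305 c{\left(\left(3 + 2\right) + 5 \right)} = \left(-305\right) \left(-5\right) = 1525$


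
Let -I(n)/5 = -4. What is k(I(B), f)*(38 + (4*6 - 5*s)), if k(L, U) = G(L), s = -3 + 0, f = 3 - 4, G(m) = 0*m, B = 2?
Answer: 0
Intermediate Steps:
G(m) = 0
I(n) = 20 (I(n) = -5*(-4) = 20)
f = -1
s = -3
k(L, U) = 0
k(I(B), f)*(38 + (4*6 - 5*s)) = 0*(38 + (4*6 - 5*(-3))) = 0*(38 + (24 + 15)) = 0*(38 + 39) = 0*77 = 0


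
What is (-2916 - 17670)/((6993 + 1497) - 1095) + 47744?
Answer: 117682098/2465 ≈ 47741.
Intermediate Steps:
(-2916 - 17670)/((6993 + 1497) - 1095) + 47744 = -20586/(8490 - 1095) + 47744 = -20586/7395 + 47744 = -20586*1/7395 + 47744 = -6862/2465 + 47744 = 117682098/2465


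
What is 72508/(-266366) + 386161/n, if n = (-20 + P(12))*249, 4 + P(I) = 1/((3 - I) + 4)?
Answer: -258242699081/4012670607 ≈ -64.357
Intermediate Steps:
P(I) = -4 + 1/(7 - I) (P(I) = -4 + 1/((3 - I) + 4) = -4 + 1/(7 - I))
n = -30129/5 (n = (-20 + (27 - 4*12)/(-7 + 12))*249 = (-20 + (27 - 48)/5)*249 = (-20 + (⅕)*(-21))*249 = (-20 - 21/5)*249 = -121/5*249 = -30129/5 ≈ -6025.8)
72508/(-266366) + 386161/n = 72508/(-266366) + 386161/(-30129/5) = 72508*(-1/266366) + 386161*(-5/30129) = -36254/133183 - 1930805/30129 = -258242699081/4012670607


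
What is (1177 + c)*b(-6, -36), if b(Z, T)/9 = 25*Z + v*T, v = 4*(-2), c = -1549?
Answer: -462024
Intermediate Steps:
v = -8
b(Z, T) = -72*T + 225*Z (b(Z, T) = 9*(25*Z - 8*T) = 9*(-8*T + 25*Z) = -72*T + 225*Z)
(1177 + c)*b(-6, -36) = (1177 - 1549)*(-72*(-36) + 225*(-6)) = -372*(2592 - 1350) = -372*1242 = -462024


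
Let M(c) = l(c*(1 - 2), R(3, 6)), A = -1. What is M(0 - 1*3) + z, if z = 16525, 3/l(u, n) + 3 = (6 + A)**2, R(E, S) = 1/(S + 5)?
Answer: 363553/22 ≈ 16525.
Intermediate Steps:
R(E, S) = 1/(5 + S)
l(u, n) = 3/22 (l(u, n) = 3/(-3 + (6 - 1)**2) = 3/(-3 + 5**2) = 3/(-3 + 25) = 3/22)
M(c) = 3/22
M(0 - 1*3) + z = 3/22 + 16525 = 363553/22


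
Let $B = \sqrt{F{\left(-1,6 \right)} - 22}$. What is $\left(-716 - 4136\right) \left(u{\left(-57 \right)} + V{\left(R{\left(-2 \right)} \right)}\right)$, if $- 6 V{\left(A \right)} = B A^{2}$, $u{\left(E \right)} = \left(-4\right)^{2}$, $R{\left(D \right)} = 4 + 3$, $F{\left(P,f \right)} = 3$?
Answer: $-77632 + \frac{118874 i \sqrt{19}}{3} \approx -77632.0 + 1.7272 \cdot 10^{5} i$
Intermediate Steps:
$R{\left(D \right)} = 7$
$B = i \sqrt{19}$ ($B = \sqrt{3 - 22} = \sqrt{-19} = i \sqrt{19} \approx 4.3589 i$)
$u{\left(E \right)} = 16$
$V{\left(A \right)} = - \frac{i \sqrt{19} A^{2}}{6}$
$\left(-716 - 4136\right) \left(u{\left(-57 \right)} + V{\left(R{\left(-2 \right)} \right)}\right) = \left(-716 - 4136\right) \left(16 - \frac{i \sqrt{19} \cdot 7^{2}}{6}\right) = - 4852 \left(16 - \frac{1}{6} i \sqrt{19} \cdot 49\right) = - 4852 \left(16 - \frac{49 i \sqrt{19}}{6}\right) = -77632 + \frac{118874 i \sqrt{19}}{3}$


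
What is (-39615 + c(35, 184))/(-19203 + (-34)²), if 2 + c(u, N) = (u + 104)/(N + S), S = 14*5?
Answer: 10062579/4583938 ≈ 2.1952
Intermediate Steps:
S = 70
c(u, N) = -2 + (104 + u)/(70 + N) (c(u, N) = -2 + (u + 104)/(N + 70) = -2 + (104 + u)/(70 + N))
(-39615 + c(35, 184))/(-19203 + (-34)²) = (-39615 + (-36 + 35 - 2*184)/(70 + 184))/(-19203 + (-34)²) = (-39615 + (-36 + 35 - 368)/254)/(-19203 + 1156) = (-39615 + (1/254)*(-369))/(-18047) = (-39615 - 369/254)*(-1/18047) = -10062579/254*(-1/18047) = 10062579/4583938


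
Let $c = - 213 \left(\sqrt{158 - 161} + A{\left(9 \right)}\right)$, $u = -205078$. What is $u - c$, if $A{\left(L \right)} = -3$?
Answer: $-205717 + 213 i \sqrt{3} \approx -2.0572 \cdot 10^{5} + 368.93 i$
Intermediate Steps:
$c = 639 - 213 i \sqrt{3}$ ($c = - 213 \left(\sqrt{158 - 161} - 3\right) = - 213 \left(\sqrt{-3} - 3\right) = - 213 \left(i \sqrt{3} - 3\right) = - 213 \left(-3 + i \sqrt{3}\right) = 639 - 213 i \sqrt{3} \approx 639.0 - 368.93 i$)
$u - c = -205078 - \left(639 - 213 i \sqrt{3}\right) = -205717 + 213 i \sqrt{3}$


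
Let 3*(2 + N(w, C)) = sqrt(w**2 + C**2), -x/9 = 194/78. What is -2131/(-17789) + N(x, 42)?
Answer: -33447/17789 + sqrt(42533)/13 ≈ 13.984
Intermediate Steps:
x = -291/13 (x = -1746/78 = -9*97/39 = -291/13 ≈ -22.385)
N(w, C) = -2 + sqrt(C**2 + w**2)/3 (N(w, C) = -2 + sqrt(w**2 + C**2)/3 = -2 + sqrt(C**2 + w**2)/3)
-2131/(-17789) + N(x, 42) = -2131/(-17789) + (-2 + sqrt(42**2 + (-291/13)**2)/3) = -2131*(-1/17789) + (-2 + sqrt(1764 + 84681/169)/3) = 2131/17789 + (-2 + sqrt(382797/169)/3) = 2131/17789 + (-2 + (3*sqrt(42533)/13)/3) = 2131/17789 + (-2 + sqrt(42533)/13) = -33447/17789 + sqrt(42533)/13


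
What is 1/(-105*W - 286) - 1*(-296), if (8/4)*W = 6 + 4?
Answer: 240055/811 ≈ 296.00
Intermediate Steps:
W = 5 (W = (6 + 4)/2 = (½)*10 = 5)
1/(-105*W - 286) - 1*(-296) = 1/(-105*5 - 286) - 1*(-296) = 1/(-525 - 286) + 296 = 1/(-811) + 296 = -1/811 + 296 = 240055/811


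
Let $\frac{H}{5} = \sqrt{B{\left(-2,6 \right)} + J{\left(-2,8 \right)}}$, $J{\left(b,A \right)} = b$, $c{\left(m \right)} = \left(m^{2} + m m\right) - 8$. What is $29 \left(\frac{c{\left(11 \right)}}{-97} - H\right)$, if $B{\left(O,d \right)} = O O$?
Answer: $- \frac{6786}{97} - 145 \sqrt{2} \approx -275.02$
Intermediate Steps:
$B{\left(O,d \right)} = O^{2}$
$c{\left(m \right)} = -8 + 2 m^{2}$ ($c{\left(m \right)} = \left(m^{2} + m^{2}\right) - 8 = 2 m^{2} - 8 = -8 + 2 m^{2}$)
$H = 5 \sqrt{2}$ ($H = 5 \sqrt{\left(-2\right)^{2} - 2} = 5 \sqrt{4 - 2} = 5 \sqrt{2} \approx 7.0711$)
$29 \left(\frac{c{\left(11 \right)}}{-97} - H\right) = 29 \left(\frac{-8 + 2 \cdot 11^{2}}{-97} - 5 \sqrt{2}\right) = 29 \left(\left(-8 + 2 \cdot 121\right) \left(- \frac{1}{97}\right) - 5 \sqrt{2}\right) = 29 \left(\left(-8 + 242\right) \left(- \frac{1}{97}\right) - 5 \sqrt{2}\right) = 29 \left(234 \left(- \frac{1}{97}\right) - 5 \sqrt{2}\right) = 29 \left(- \frac{234}{97} - 5 \sqrt{2}\right) = - \frac{6786}{97} - 145 \sqrt{2}$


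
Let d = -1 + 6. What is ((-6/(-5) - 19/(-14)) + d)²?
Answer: 279841/4900 ≈ 57.110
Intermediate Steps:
d = 5
((-6/(-5) - 19/(-14)) + d)² = ((-6/(-5) - 19/(-14)) + 5)² = ((-6*(-⅕) - 19*(-1/14)) + 5)² = ((6/5 + 19/14) + 5)² = (179/70 + 5)² = (529/70)² = 279841/4900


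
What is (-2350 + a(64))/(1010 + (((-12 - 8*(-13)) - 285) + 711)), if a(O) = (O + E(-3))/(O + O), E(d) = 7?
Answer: -300729/195584 ≈ -1.5376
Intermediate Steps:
a(O) = (7 + O)/(2*O) (a(O) = (O + 7)/(O + O) = (7 + O)/((2*O)) = (7 + O)*(1/(2*O)) = (7 + O)/(2*O))
(-2350 + a(64))/(1010 + (((-12 - 8*(-13)) - 285) + 711)) = (-2350 + (1/2)*(7 + 64)/64)/(1010 + (((-12 - 8*(-13)) - 285) + 711)) = (-2350 + (1/2)*(1/64)*71)/(1010 + (((-12 + 104) - 285) + 711)) = (-2350 + 71/128)/(1010 + ((92 - 285) + 711)) = -300729/(128*(1010 + (-193 + 711))) = -300729/(128*(1010 + 518)) = -300729/128/1528 = -300729/128*1/1528 = -300729/195584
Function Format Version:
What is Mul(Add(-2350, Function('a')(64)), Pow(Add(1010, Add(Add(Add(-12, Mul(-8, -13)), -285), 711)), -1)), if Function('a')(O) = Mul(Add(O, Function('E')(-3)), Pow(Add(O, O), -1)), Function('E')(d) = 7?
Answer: Rational(-300729, 195584) ≈ -1.5376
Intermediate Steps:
Function('a')(O) = Mul(Rational(1, 2), Pow(O, -1), Add(7, O)) (Function('a')(O) = Mul(Add(O, 7), Pow(Add(O, O), -1)) = Mul(Add(7, O), Pow(Mul(2, O), -1)) = Mul(Add(7, O), Mul(Rational(1, 2), Pow(O, -1))) = Mul(Rational(1, 2), Pow(O, -1), Add(7, O)))
Mul(Add(-2350, Function('a')(64)), Pow(Add(1010, Add(Add(Add(-12, Mul(-8, -13)), -285), 711)), -1)) = Mul(Add(-2350, Mul(Rational(1, 2), Pow(64, -1), Add(7, 64))), Pow(Add(1010, Add(Add(Add(-12, Mul(-8, -13)), -285), 711)), -1)) = Mul(Add(-2350, Mul(Rational(1, 2), Rational(1, 64), 71)), Pow(Add(1010, Add(Add(Add(-12, 104), -285), 711)), -1)) = Mul(Add(-2350, Rational(71, 128)), Pow(Add(1010, Add(Add(92, -285), 711)), -1)) = Mul(Rational(-300729, 128), Pow(Add(1010, Add(-193, 711)), -1)) = Mul(Rational(-300729, 128), Pow(Add(1010, 518), -1)) = Mul(Rational(-300729, 128), Pow(1528, -1)) = Mul(Rational(-300729, 128), Rational(1, 1528)) = Rational(-300729, 195584)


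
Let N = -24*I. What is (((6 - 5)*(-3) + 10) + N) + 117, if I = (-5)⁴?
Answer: -14876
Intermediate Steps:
I = 625
N = -15000 (N = -24*625 = -15000)
(((6 - 5)*(-3) + 10) + N) + 117 = (((6 - 5)*(-3) + 10) - 15000) + 117 = ((1*(-3) + 10) - 15000) + 117 = ((-3 + 10) - 15000) + 117 = (7 - 15000) + 117 = -14993 + 117 = -14876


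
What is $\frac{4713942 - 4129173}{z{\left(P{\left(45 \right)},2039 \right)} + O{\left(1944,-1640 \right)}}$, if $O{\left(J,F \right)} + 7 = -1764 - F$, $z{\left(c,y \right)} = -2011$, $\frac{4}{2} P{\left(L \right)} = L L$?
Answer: $- \frac{194923}{714} \approx -273.0$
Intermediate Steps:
$P{\left(L \right)} = \frac{L^{2}}{2}$ ($P{\left(L \right)} = \frac{L L}{2} = \frac{L^{2}}{2}$)
$O{\left(J,F \right)} = -1771 - F$ ($O{\left(J,F \right)} = -7 - \left(1764 + F\right) = -1771 - F$)
$\frac{4713942 - 4129173}{z{\left(P{\left(45 \right)},2039 \right)} + O{\left(1944,-1640 \right)}} = \frac{4713942 - 4129173}{-2011 - 131} = \frac{584769}{-2011 + \left(-1771 + 1640\right)} = \frac{584769}{-2011 - 131} = \frac{584769}{-2142} = 584769 \left(- \frac{1}{2142}\right) = - \frac{194923}{714}$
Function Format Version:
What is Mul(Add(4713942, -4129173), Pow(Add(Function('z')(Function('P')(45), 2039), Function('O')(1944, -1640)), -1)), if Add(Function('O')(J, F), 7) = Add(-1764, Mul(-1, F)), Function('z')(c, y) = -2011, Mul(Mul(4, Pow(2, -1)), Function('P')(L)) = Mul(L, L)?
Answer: Rational(-194923, 714) ≈ -273.00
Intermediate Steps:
Function('P')(L) = Mul(Rational(1, 2), Pow(L, 2)) (Function('P')(L) = Mul(Rational(1, 2), Mul(L, L)) = Mul(Rational(1, 2), Pow(L, 2)))
Function('O')(J, F) = Add(-1771, Mul(-1, F)) (Function('O')(J, F) = Add(-7, Add(-1764, Mul(-1, F))) = Add(-1771, Mul(-1, F)))
Mul(Add(4713942, -4129173), Pow(Add(Function('z')(Function('P')(45), 2039), Function('O')(1944, -1640)), -1)) = Mul(Add(4713942, -4129173), Pow(Add(-2011, Add(-1771, Mul(-1, -1640))), -1)) = Mul(584769, Pow(Add(-2011, Add(-1771, 1640)), -1)) = Mul(584769, Pow(Add(-2011, -131), -1)) = Mul(584769, Pow(-2142, -1)) = Mul(584769, Rational(-1, 2142)) = Rational(-194923, 714)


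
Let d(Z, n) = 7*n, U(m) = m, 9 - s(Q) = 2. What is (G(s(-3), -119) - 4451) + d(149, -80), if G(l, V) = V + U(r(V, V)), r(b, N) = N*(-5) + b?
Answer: -4654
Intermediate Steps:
s(Q) = 7 (s(Q) = 9 - 1*2 = 9 - 2 = 7)
r(b, N) = b - 5*N (r(b, N) = -5*N + b = b - 5*N)
G(l, V) = -3*V (G(l, V) = V + (V - 5*V) = V - 4*V = -3*V)
(G(s(-3), -119) - 4451) + d(149, -80) = (-3*(-119) - 4451) + 7*(-80) = (357 - 4451) - 560 = -4094 - 560 = -4654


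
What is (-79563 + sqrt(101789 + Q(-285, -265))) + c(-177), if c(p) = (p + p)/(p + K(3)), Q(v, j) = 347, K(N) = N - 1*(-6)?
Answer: -2227705/28 + 2*sqrt(25534) ≈ -79241.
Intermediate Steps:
K(N) = 6 + N (K(N) = N + 6 = 6 + N)
c(p) = 2*p/(9 + p) (c(p) = (p + p)/(p + (6 + 3)) = (2*p)/(p + 9) = (2*p)/(9 + p) = 2*p/(9 + p))
(-79563 + sqrt(101789 + Q(-285, -265))) + c(-177) = (-79563 + sqrt(101789 + 347)) + 2*(-177)/(9 - 177) = (-79563 + sqrt(102136)) + 2*(-177)/(-168) = (-79563 + 2*sqrt(25534)) + 2*(-177)*(-1/168) = (-79563 + 2*sqrt(25534)) + 59/28 = -2227705/28 + 2*sqrt(25534)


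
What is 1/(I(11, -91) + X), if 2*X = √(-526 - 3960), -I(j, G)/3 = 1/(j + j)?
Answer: -66/542815 - 242*I*√4486/542815 ≈ -0.00012159 - 0.02986*I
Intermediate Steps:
I(j, G) = -3/(2*j) (I(j, G) = -3/(j + j) = -3*1/(2*j) = -3/(2*j))
X = I*√4486/2 (X = √(-526 - 3960)/2 = √(-4486)/2 = (I*√4486)/2 = I*√4486/2 ≈ 33.489*I)
1/(I(11, -91) + X) = 1/(-3/2/11 + I*√4486/2) = 1/(-3/2*1/11 + I*√4486/2) = 1/(-3/22 + I*√4486/2)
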